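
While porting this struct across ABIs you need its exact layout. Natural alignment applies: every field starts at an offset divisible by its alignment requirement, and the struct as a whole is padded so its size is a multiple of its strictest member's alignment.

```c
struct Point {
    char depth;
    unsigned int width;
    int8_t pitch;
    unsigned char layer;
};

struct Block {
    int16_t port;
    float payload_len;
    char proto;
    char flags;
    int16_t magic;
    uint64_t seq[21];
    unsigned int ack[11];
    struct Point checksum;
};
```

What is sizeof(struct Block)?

240 bytes

Point: depth at 0 (size 1, align 1) → ends 1; pad 3 to align 4 for width; width at 4 (size 4, align 4) → ends 8; pitch at 8 (size 1, align 1) → ends 9; layer at 9 (size 1, align 1) → ends 10; tail pad 2 to reach multiple of 4; total 12 bytes, alignment 4
port at 0 (size 2, align 2) → ends 2
pad 2 to align 4 for payload_len
payload_len at 4 (size 4, align 4) → ends 8
proto at 8 (size 1, align 1) → ends 9
flags at 9 (size 1, align 1) → ends 10
magic at 10 (size 2, align 2) → ends 12
pad 4 to align 8 for seq
seq at 16 (size 168, align 8) → ends 184
ack at 184 (size 44, align 4) → ends 228
checksum at 228 (size 12, align 4) → ends 240
total 240 bytes, alignment 8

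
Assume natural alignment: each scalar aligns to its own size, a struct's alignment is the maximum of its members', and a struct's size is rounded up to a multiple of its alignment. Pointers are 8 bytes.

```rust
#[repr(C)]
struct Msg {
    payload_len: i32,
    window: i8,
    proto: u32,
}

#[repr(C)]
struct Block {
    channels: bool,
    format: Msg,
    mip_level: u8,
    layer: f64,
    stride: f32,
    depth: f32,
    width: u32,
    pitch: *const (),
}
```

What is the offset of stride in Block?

Msg: @0: payload_len [4B, align 4] → 4; @4: window [1B, align 1] → 5; +3 pad (align 4); @8: proto [4B, align 4] → 12; size 12, align 4
@0: channels [1B, align 1] → 1
+3 pad (align 4)
@4: format [12B, align 4] → 16
@16: mip_level [1B, align 1] → 17
+7 pad (align 8)
@24: layer [8B, align 8] → 32
@32: stride [4B, align 4] → 36

32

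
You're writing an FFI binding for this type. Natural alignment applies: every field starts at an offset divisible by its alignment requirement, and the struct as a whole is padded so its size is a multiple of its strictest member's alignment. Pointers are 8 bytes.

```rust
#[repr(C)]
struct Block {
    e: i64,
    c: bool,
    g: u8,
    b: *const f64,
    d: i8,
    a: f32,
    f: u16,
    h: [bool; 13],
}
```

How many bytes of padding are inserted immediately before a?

3

@0: e [8B, align 8] → 8
@8: c [1B, align 1] → 9
@9: g [1B, align 1] → 10
+6 pad (align 8)
@16: b [8B, align 8] → 24
@24: d [1B, align 1] → 25
+3 pad (align 4)
@28: a [4B, align 4] → 32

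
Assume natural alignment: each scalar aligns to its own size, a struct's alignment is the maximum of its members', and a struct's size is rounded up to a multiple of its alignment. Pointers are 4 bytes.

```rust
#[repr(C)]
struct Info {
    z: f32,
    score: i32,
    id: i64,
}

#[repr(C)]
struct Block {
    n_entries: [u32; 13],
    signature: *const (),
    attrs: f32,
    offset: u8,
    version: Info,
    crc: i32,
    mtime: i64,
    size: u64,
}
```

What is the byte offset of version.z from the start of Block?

64

Info: 0..4  z  (4B, 4-aligned); 4..8  score  (4B, 4-aligned); 8..16  id  (8B, 8-aligned); sizeof = 16, alignof = 8
0..52  n_entries  (52B, 4-aligned)
52..56  signature  (4B, 4-aligned)
56..60  attrs  (4B, 4-aligned)
60..61  offset  (1B, 1-aligned)
61..64  -- padding (3B)
64..80  version  (16B, 8-aligned)
within Info: z at 0
64 + 0 = 64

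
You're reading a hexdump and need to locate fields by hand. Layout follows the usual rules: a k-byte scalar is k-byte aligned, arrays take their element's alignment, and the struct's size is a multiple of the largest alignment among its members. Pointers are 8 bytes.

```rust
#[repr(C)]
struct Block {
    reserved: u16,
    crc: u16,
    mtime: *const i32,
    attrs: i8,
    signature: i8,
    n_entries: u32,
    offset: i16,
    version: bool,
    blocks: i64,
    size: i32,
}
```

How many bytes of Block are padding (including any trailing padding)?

15

@0: reserved [2B, align 2] → 2
@2: crc [2B, align 2] → 4
+4 pad (align 8)
@8: mtime [8B, align 8] → 16
@16: attrs [1B, align 1] → 17
@17: signature [1B, align 1] → 18
+2 pad (align 4)
@20: n_entries [4B, align 4] → 24
@24: offset [2B, align 2] → 26
@26: version [1B, align 1] → 27
+5 pad (align 8)
@32: blocks [8B, align 8] → 40
@40: size [4B, align 4] → 44
+4 tail pad (align 8)
size 48, align 8
data bytes 33, size 48 → padding 15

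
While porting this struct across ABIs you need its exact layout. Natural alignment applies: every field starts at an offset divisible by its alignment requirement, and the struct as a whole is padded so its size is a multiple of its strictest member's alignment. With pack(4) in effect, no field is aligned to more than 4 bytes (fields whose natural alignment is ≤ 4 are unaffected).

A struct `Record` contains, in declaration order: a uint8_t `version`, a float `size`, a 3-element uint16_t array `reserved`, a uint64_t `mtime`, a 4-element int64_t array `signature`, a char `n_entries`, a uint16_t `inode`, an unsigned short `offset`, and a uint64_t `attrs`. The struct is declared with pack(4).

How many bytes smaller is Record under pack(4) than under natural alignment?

0

natural layout:
  @0: version [1B, align 1] → 1
  +3 pad (align 4)
  @4: size [4B, align 4] → 8
  @8: reserved [6B, align 2] → 14
  +2 pad (align 8)
  @16: mtime [8B, align 8] → 24
  @24: signature [32B, align 8] → 56
  @56: n_entries [1B, align 1] → 57
  +1 pad (align 2)
  @58: inode [2B, align 2] → 60
  @60: offset [2B, align 2] → 62
  +2 pad (align 8)
  @64: attrs [8B, align 8] → 72
  size 72, align 8
packed(4) layout:
  @0: version [1B, align 1] → 1
  +3 pad (align 4)
  @4: size [4B, align 4] → 8
  @8: reserved [6B, align 2] → 14
  +2 pad (align 4)
  @16: mtime [8B, align 4] → 24
  @24: signature [32B, align 4] → 56
  @56: n_entries [1B, align 1] → 57
  +1 pad (align 2)
  @58: inode [2B, align 2] → 60
  @60: offset [2B, align 2] → 62
  +2 pad (align 4)
  @64: attrs [8B, align 4] → 72
  size 72, align 4
72 − 72 = 0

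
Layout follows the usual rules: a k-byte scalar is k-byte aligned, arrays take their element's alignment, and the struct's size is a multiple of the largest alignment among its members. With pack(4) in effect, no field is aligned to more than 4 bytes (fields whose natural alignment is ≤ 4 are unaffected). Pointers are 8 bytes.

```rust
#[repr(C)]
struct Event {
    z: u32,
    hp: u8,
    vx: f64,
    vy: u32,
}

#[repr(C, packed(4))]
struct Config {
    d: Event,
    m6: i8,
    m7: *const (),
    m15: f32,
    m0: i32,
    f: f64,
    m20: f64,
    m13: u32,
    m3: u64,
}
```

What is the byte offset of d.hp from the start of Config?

4

Event: @0: z [4B, align 4] → 4; @4: hp [1B, align 1] → 5; +3 pad (align 8); @8: vx [8B, align 8] → 16; @16: vy [4B, align 4] → 20; +4 tail pad (align 8); size 24, align 8
@0: d [24B, align 4] → 24
within Event: hp at 4
0 + 4 = 4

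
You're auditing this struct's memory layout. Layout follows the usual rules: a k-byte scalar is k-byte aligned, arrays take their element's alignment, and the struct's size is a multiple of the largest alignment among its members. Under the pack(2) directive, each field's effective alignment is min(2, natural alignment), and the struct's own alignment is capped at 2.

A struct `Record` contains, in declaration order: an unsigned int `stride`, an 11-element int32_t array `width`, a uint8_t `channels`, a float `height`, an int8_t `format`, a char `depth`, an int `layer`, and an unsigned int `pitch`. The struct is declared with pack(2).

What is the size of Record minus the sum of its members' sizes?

0..4  stride  (4B, 2-aligned)
4..48  width  (44B, 2-aligned)
48..49  channels  (1B, 1-aligned)
49..50  -- padding (1B)
50..54  height  (4B, 2-aligned)
54..55  format  (1B, 1-aligned)
55..56  depth  (1B, 1-aligned)
56..60  layer  (4B, 2-aligned)
60..64  pitch  (4B, 2-aligned)
sizeof = 64, alignof = 2
data bytes 63, size 64 → padding 1

1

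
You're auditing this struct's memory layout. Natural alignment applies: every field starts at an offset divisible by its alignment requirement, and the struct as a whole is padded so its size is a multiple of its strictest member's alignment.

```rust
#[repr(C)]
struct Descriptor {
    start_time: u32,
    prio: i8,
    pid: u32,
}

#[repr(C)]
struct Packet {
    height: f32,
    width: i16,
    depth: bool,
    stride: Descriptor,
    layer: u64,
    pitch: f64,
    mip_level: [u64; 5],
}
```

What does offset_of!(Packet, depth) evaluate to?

Descriptor: 0..4  start_time  (4B, 4-aligned); 4..5  prio  (1B, 1-aligned); 5..8  -- padding (3B); 8..12  pid  (4B, 4-aligned); sizeof = 12, alignof = 4
0..4  height  (4B, 4-aligned)
4..6  width  (2B, 2-aligned)
6..7  depth  (1B, 1-aligned)

6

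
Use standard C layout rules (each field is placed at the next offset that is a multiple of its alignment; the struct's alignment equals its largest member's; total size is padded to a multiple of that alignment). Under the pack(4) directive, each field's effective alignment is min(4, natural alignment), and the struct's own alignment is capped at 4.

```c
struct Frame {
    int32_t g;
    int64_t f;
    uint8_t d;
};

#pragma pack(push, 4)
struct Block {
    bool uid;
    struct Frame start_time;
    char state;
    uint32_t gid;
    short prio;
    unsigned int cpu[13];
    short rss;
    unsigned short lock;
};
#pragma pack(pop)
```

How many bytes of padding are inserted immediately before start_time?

3

Frame: 0..4  g  (4B, 4-aligned); 4..8  -- padding (4B); 8..16  f  (8B, 8-aligned); 16..17  d  (1B, 1-aligned); 17..24  -- tail padding (7B); sizeof = 24, alignof = 8
0..1  uid  (1B, 1-aligned)
1..4  -- padding (3B)
4..28  start_time  (24B, 4-aligned)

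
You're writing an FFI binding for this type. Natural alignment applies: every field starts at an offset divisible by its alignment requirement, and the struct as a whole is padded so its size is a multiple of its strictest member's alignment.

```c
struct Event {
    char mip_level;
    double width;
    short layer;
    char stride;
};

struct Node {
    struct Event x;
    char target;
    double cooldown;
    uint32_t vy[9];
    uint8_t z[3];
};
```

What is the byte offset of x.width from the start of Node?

8

Event: @0: mip_level [1B, align 1] → 1; +7 pad (align 8); @8: width [8B, align 8] → 16; @16: layer [2B, align 2] → 18; @18: stride [1B, align 1] → 19; +5 tail pad (align 8); size 24, align 8
@0: x [24B, align 8] → 24
within Event: width at 8
0 + 8 = 8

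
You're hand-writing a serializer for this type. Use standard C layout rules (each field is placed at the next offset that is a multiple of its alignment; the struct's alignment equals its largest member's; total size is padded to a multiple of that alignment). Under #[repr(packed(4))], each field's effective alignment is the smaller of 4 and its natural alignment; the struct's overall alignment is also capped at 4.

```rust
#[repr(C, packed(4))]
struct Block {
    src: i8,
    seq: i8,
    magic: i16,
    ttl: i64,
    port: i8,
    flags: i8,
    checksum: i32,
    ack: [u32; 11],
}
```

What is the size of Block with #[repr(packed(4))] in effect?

0..1  src  (1B, 1-aligned)
1..2  seq  (1B, 1-aligned)
2..4  magic  (2B, 2-aligned)
4..12  ttl  (8B, 4-aligned)
12..13  port  (1B, 1-aligned)
13..14  flags  (1B, 1-aligned)
14..16  -- padding (2B)
16..20  checksum  (4B, 4-aligned)
20..64  ack  (44B, 4-aligned)
sizeof = 64, alignof = 4

64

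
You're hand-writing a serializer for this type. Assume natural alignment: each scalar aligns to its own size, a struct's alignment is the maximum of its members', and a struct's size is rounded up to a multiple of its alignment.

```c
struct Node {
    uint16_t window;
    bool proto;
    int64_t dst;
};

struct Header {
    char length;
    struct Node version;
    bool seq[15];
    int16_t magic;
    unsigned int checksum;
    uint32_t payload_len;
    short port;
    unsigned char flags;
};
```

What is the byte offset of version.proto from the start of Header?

10

Node: @0: window [2B, align 2] → 2; @2: proto [1B, align 1] → 3; +5 pad (align 8); @8: dst [8B, align 8] → 16; size 16, align 8
@0: length [1B, align 1] → 1
+7 pad (align 8)
@8: version [16B, align 8] → 24
within Node: proto at 2
8 + 2 = 10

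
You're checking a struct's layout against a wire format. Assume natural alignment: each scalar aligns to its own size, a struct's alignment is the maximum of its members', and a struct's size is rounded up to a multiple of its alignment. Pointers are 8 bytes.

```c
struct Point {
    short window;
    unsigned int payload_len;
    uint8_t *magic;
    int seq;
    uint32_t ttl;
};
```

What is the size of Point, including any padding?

24

0..2  window  (2B, 2-aligned)
2..4  -- padding (2B)
4..8  payload_len  (4B, 4-aligned)
8..16  magic  (8B, 8-aligned)
16..20  seq  (4B, 4-aligned)
20..24  ttl  (4B, 4-aligned)
sizeof = 24, alignof = 8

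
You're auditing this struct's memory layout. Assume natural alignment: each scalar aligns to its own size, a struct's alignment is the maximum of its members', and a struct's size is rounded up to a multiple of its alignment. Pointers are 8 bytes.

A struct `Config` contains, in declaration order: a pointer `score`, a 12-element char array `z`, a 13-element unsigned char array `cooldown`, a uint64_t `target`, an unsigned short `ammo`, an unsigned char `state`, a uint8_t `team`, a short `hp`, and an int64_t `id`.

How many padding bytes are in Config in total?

9

0..8  score  (8B, 8-aligned)
8..20  z  (12B, 1-aligned)
20..33  cooldown  (13B, 1-aligned)
33..40  -- padding (7B)
40..48  target  (8B, 8-aligned)
48..50  ammo  (2B, 2-aligned)
50..51  state  (1B, 1-aligned)
51..52  team  (1B, 1-aligned)
52..54  hp  (2B, 2-aligned)
54..56  -- padding (2B)
56..64  id  (8B, 8-aligned)
sizeof = 64, alignof = 8
data bytes 55, size 64 → padding 9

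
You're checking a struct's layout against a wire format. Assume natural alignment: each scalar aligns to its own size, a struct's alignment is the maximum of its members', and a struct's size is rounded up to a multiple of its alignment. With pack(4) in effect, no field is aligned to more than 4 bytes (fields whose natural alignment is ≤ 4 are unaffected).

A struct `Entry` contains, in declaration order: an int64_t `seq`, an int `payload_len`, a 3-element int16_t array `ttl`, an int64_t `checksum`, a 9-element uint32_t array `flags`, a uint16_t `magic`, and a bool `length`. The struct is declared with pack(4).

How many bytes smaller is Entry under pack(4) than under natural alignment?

natural layout:
  seq at 0 (size 8, align 8) → ends 8
  payload_len at 8 (size 4, align 4) → ends 12
  ttl at 12 (size 6, align 2) → ends 18
  pad 6 to align 8 for checksum
  checksum at 24 (size 8, align 8) → ends 32
  flags at 32 (size 36, align 4) → ends 68
  magic at 68 (size 2, align 2) → ends 70
  length at 70 (size 1, align 1) → ends 71
  tail pad 1 to reach multiple of 8
  total 72 bytes, alignment 8
packed(4) layout:
  seq at 0 (size 8, align 4) → ends 8
  payload_len at 8 (size 4, align 4) → ends 12
  ttl at 12 (size 6, align 2) → ends 18
  pad 2 to align 4 for checksum
  checksum at 20 (size 8, align 4) → ends 28
  flags at 28 (size 36, align 4) → ends 64
  magic at 64 (size 2, align 2) → ends 66
  length at 66 (size 1, align 1) → ends 67
  tail pad 1 to reach multiple of 4
  total 68 bytes, alignment 4
72 − 68 = 4

4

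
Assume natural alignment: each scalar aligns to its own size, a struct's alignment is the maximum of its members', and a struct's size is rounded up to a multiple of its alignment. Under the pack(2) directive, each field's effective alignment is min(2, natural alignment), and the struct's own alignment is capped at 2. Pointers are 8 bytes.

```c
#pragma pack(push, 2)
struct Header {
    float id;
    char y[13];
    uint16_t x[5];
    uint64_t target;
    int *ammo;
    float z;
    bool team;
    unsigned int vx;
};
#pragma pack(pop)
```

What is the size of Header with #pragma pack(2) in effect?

54

@0: id [4B, align 2] → 4
@4: y [13B, align 1] → 17
+1 pad (align 2)
@18: x [10B, align 2] → 28
@28: target [8B, align 2] → 36
@36: ammo [8B, align 2] → 44
@44: z [4B, align 2] → 48
@48: team [1B, align 1] → 49
+1 pad (align 2)
@50: vx [4B, align 2] → 54
size 54, align 2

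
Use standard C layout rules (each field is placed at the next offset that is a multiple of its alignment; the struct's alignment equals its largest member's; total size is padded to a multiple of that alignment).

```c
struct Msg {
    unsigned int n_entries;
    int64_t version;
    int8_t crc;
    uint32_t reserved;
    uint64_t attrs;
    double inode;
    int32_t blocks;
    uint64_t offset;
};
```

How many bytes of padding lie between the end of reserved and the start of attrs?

0

0..4  n_entries  (4B, 4-aligned)
4..8  -- padding (4B)
8..16  version  (8B, 8-aligned)
16..17  crc  (1B, 1-aligned)
17..20  -- padding (3B)
20..24  reserved  (4B, 4-aligned)
24..32  attrs  (8B, 8-aligned)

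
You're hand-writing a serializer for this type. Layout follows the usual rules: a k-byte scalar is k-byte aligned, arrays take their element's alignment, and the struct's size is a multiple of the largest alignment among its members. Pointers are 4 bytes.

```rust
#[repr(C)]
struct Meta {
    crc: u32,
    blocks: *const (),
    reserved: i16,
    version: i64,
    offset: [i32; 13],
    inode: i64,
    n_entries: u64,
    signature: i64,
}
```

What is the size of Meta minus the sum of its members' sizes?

10

@0: crc [4B, align 4] → 4
@4: blocks [4B, align 4] → 8
@8: reserved [2B, align 2] → 10
+6 pad (align 8)
@16: version [8B, align 8] → 24
@24: offset [52B, align 4] → 76
+4 pad (align 8)
@80: inode [8B, align 8] → 88
@88: n_entries [8B, align 8] → 96
@96: signature [8B, align 8] → 104
size 104, align 8
data bytes 94, size 104 → padding 10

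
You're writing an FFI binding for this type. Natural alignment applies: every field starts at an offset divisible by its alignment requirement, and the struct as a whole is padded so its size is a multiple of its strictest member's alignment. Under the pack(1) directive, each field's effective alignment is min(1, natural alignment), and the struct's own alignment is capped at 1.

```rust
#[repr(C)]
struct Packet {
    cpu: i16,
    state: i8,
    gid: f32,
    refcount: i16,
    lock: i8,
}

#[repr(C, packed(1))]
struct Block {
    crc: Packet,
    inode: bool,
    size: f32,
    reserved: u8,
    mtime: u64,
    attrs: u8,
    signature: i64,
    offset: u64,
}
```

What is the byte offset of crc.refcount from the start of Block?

Packet: 0..2  cpu  (2B, 2-aligned); 2..3  state  (1B, 1-aligned); 3..4  -- padding (1B); 4..8  gid  (4B, 4-aligned); 8..10  refcount  (2B, 2-aligned); 10..11  lock  (1B, 1-aligned); 11..12  -- tail padding (1B); sizeof = 12, alignof = 4
0..12  crc  (12B, 1-aligned)
within Packet: refcount at 8
0 + 8 = 8

8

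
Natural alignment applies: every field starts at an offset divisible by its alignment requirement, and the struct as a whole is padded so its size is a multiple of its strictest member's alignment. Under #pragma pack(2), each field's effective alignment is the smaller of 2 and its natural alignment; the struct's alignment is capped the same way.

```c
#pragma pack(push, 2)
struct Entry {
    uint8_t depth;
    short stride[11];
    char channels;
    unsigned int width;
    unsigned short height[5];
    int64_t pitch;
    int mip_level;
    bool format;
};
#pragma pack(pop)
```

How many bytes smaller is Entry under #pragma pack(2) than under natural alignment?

10

natural layout:
  0..1  depth  (1B, 1-aligned)
  1..2  -- padding (1B)
  2..24  stride  (22B, 2-aligned)
  24..25  channels  (1B, 1-aligned)
  25..28  -- padding (3B)
  28..32  width  (4B, 4-aligned)
  32..42  height  (10B, 2-aligned)
  42..48  -- padding (6B)
  48..56  pitch  (8B, 8-aligned)
  56..60  mip_level  (4B, 4-aligned)
  60..61  format  (1B, 1-aligned)
  61..64  -- tail padding (3B)
  sizeof = 64, alignof = 8
packed(2) layout:
  0..1  depth  (1B, 1-aligned)
  1..2  -- padding (1B)
  2..24  stride  (22B, 2-aligned)
  24..25  channels  (1B, 1-aligned)
  25..26  -- padding (1B)
  26..30  width  (4B, 2-aligned)
  30..40  height  (10B, 2-aligned)
  40..48  pitch  (8B, 2-aligned)
  48..52  mip_level  (4B, 2-aligned)
  52..53  format  (1B, 1-aligned)
  53..54  -- tail padding (1B)
  sizeof = 54, alignof = 2
64 − 54 = 10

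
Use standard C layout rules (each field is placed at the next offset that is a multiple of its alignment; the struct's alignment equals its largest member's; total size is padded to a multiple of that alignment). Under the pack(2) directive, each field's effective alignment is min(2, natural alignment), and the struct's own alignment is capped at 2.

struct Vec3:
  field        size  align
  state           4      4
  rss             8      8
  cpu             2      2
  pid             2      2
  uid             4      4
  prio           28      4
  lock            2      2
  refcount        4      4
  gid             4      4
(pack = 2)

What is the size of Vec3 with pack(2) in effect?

@0: state [4B, align 2] → 4
@4: rss [8B, align 2] → 12
@12: cpu [2B, align 2] → 14
@14: pid [2B, align 2] → 16
@16: uid [4B, align 2] → 20
@20: prio [28B, align 2] → 48
@48: lock [2B, align 2] → 50
@50: refcount [4B, align 2] → 54
@54: gid [4B, align 2] → 58
size 58, align 2

58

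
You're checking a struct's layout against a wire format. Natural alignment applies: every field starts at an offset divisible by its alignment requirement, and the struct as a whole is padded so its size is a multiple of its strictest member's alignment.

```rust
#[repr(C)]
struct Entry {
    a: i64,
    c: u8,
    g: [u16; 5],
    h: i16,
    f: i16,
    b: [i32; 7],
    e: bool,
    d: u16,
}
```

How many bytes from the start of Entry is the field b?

a at 0 (size 8, align 8) → ends 8
c at 8 (size 1, align 1) → ends 9
pad 1 to align 2 for g
g at 10 (size 10, align 2) → ends 20
h at 20 (size 2, align 2) → ends 22
f at 22 (size 2, align 2) → ends 24
b at 24 (size 28, align 4) → ends 52

24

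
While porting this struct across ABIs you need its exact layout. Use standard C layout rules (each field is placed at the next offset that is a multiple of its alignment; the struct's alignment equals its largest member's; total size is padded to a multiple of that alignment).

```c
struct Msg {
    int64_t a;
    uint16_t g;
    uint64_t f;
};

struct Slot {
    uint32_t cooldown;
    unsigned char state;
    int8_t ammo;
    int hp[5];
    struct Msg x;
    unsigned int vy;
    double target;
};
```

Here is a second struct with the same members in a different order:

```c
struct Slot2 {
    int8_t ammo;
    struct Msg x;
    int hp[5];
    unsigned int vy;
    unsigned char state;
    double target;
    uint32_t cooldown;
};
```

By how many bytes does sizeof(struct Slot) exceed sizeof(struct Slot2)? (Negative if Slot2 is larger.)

Msg: 0..8  a  (8B, 8-aligned); 8..10  g  (2B, 2-aligned); 10..16  -- padding (6B); 16..24  f  (8B, 8-aligned); sizeof = 24, alignof = 8
0..4  cooldown  (4B, 4-aligned)
4..5  state  (1B, 1-aligned)
5..6  ammo  (1B, 1-aligned)
6..8  -- padding (2B)
8..28  hp  (20B, 4-aligned)
28..32  -- padding (4B)
32..56  x  (24B, 8-aligned)
56..60  vy  (4B, 4-aligned)
60..64  -- padding (4B)
64..72  target  (8B, 8-aligned)
sizeof = 72, alignof = 8
— Slot2 —
0..1  ammo  (1B, 1-aligned)
1..8  -- padding (7B)
8..32  x  (24B, 8-aligned)
32..52  hp  (20B, 4-aligned)
52..56  vy  (4B, 4-aligned)
56..57  state  (1B, 1-aligned)
57..64  -- padding (7B)
64..72  target  (8B, 8-aligned)
72..76  cooldown  (4B, 4-aligned)
76..80  -- tail padding (4B)
sizeof = 80, alignof = 8
72 − 80 = -8

-8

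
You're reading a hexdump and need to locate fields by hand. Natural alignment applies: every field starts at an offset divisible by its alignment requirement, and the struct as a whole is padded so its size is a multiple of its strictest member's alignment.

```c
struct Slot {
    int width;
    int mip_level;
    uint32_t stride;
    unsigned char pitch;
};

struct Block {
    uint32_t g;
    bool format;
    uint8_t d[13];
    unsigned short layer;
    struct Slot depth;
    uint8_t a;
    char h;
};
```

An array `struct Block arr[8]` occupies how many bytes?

320

Slot: 0..4  width  (4B, 4-aligned); 4..8  mip_level  (4B, 4-aligned); 8..12  stride  (4B, 4-aligned); 12..13  pitch  (1B, 1-aligned); 13..16  -- tail padding (3B); sizeof = 16, alignof = 4
0..4  g  (4B, 4-aligned)
4..5  format  (1B, 1-aligned)
5..18  d  (13B, 1-aligned)
18..20  layer  (2B, 2-aligned)
20..36  depth  (16B, 4-aligned)
36..37  a  (1B, 1-aligned)
37..38  h  (1B, 1-aligned)
38..40  -- tail padding (2B)
sizeof = 40, alignof = 4
array of 8: 8 × 40 = 320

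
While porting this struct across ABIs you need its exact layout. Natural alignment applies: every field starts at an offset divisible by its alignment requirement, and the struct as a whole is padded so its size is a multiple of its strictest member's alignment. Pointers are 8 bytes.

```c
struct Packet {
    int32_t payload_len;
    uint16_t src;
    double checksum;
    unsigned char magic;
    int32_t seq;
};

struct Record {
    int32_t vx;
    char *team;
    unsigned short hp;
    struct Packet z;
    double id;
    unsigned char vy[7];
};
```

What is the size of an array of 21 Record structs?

1344

Packet: 0..4  payload_len  (4B, 4-aligned); 4..6  src  (2B, 2-aligned); 6..8  -- padding (2B); 8..16  checksum  (8B, 8-aligned); 16..17  magic  (1B, 1-aligned); 17..20  -- padding (3B); 20..24  seq  (4B, 4-aligned); sizeof = 24, alignof = 8
0..4  vx  (4B, 4-aligned)
4..8  -- padding (4B)
8..16  team  (8B, 8-aligned)
16..18  hp  (2B, 2-aligned)
18..24  -- padding (6B)
24..48  z  (24B, 8-aligned)
48..56  id  (8B, 8-aligned)
56..63  vy  (7B, 1-aligned)
63..64  -- tail padding (1B)
sizeof = 64, alignof = 8
array of 21: 21 × 64 = 1344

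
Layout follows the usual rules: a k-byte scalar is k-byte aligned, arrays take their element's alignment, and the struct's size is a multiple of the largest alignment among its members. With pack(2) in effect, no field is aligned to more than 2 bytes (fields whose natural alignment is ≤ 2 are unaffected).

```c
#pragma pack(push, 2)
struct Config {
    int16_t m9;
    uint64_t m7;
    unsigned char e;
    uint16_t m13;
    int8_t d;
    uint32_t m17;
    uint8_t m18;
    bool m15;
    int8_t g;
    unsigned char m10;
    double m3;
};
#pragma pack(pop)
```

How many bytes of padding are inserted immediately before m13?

1

0..2  m9  (2B, 2-aligned)
2..10  m7  (8B, 2-aligned)
10..11  e  (1B, 1-aligned)
11..12  -- padding (1B)
12..14  m13  (2B, 2-aligned)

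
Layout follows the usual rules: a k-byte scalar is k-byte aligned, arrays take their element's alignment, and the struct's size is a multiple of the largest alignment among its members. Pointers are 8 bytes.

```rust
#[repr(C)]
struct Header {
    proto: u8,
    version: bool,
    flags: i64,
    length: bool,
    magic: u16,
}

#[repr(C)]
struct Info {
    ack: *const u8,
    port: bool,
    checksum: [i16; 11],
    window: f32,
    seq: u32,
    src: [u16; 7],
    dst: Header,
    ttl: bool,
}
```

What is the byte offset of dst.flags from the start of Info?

Header: @0: proto [1B, align 1] → 1; @1: version [1B, align 1] → 2; +6 pad (align 8); @8: flags [8B, align 8] → 16; @16: length [1B, align 1] → 17; +1 pad (align 2); @18: magic [2B, align 2] → 20; +4 tail pad (align 8); size 24, align 8
@0: ack [8B, align 8] → 8
@8: port [1B, align 1] → 9
+1 pad (align 2)
@10: checksum [22B, align 2] → 32
@32: window [4B, align 4] → 36
@36: seq [4B, align 4] → 40
@40: src [14B, align 2] → 54
+2 pad (align 8)
@56: dst [24B, align 8] → 80
within Header: flags at 8
56 + 8 = 64

64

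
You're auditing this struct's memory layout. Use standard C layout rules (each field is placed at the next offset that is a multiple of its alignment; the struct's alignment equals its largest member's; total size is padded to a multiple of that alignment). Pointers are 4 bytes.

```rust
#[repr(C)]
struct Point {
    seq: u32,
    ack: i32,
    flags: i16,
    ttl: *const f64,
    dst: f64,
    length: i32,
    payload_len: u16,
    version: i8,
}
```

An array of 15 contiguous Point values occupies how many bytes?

0..4  seq  (4B, 4-aligned)
4..8  ack  (4B, 4-aligned)
8..10  flags  (2B, 2-aligned)
10..12  -- padding (2B)
12..16  ttl  (4B, 4-aligned)
16..24  dst  (8B, 8-aligned)
24..28  length  (4B, 4-aligned)
28..30  payload_len  (2B, 2-aligned)
30..31  version  (1B, 1-aligned)
31..32  -- tail padding (1B)
sizeof = 32, alignof = 8
array of 15: 15 × 32 = 480

480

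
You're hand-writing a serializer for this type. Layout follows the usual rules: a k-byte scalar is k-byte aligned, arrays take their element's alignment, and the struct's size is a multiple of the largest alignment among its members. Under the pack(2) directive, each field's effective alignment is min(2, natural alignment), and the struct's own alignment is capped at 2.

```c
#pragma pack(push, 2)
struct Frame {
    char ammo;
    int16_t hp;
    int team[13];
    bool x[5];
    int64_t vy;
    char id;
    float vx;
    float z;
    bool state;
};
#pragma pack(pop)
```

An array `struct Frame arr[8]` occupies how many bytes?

656

0..1  ammo  (1B, 1-aligned)
1..2  -- padding (1B)
2..4  hp  (2B, 2-aligned)
4..56  team  (52B, 2-aligned)
56..61  x  (5B, 1-aligned)
61..62  -- padding (1B)
62..70  vy  (8B, 2-aligned)
70..71  id  (1B, 1-aligned)
71..72  -- padding (1B)
72..76  vx  (4B, 2-aligned)
76..80  z  (4B, 2-aligned)
80..81  state  (1B, 1-aligned)
81..82  -- tail padding (1B)
sizeof = 82, alignof = 2
array of 8: 8 × 82 = 656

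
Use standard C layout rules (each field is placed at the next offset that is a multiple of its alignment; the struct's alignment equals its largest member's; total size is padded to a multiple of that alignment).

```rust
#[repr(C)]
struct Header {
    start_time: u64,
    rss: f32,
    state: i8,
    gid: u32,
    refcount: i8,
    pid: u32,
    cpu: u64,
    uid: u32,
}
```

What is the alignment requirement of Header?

member alignments: start_time=8, rss=4, state=1, gid=4, refcount=1, pid=4, cpu=8, uid=4
max = 8

8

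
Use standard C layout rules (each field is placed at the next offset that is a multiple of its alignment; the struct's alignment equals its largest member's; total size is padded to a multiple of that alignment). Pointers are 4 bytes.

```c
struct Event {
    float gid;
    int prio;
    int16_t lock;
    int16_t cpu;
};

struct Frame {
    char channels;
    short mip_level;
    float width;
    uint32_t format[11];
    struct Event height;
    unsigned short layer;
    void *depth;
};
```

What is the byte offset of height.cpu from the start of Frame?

Event: gid at 0 (size 4, align 4) → ends 4; prio at 4 (size 4, align 4) → ends 8; lock at 8 (size 2, align 2) → ends 10; cpu at 10 (size 2, align 2) → ends 12; total 12 bytes, alignment 4
channels at 0 (size 1, align 1) → ends 1
pad 1 to align 2 for mip_level
mip_level at 2 (size 2, align 2) → ends 4
width at 4 (size 4, align 4) → ends 8
format at 8 (size 44, align 4) → ends 52
height at 52 (size 12, align 4) → ends 64
within Event: cpu at 10
52 + 10 = 62

62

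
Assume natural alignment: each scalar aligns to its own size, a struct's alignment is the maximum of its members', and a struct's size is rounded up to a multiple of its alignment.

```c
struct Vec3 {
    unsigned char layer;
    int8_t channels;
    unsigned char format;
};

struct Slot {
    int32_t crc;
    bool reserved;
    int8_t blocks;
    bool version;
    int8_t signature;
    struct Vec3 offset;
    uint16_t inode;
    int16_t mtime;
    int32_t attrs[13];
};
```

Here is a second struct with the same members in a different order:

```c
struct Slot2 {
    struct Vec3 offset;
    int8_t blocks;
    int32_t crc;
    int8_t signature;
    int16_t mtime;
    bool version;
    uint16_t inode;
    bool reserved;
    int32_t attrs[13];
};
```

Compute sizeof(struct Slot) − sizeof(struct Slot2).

-4

Vec3: 0..1  layer  (1B, 1-aligned); 1..2  channels  (1B, 1-aligned); 2..3  format  (1B, 1-aligned); sizeof = 3, alignof = 1
0..4  crc  (4B, 4-aligned)
4..5  reserved  (1B, 1-aligned)
5..6  blocks  (1B, 1-aligned)
6..7  version  (1B, 1-aligned)
7..8  signature  (1B, 1-aligned)
8..11  offset  (3B, 1-aligned)
11..12  -- padding (1B)
12..14  inode  (2B, 2-aligned)
14..16  mtime  (2B, 2-aligned)
16..68  attrs  (52B, 4-aligned)
sizeof = 68, alignof = 4
— Slot2 —
0..3  offset  (3B, 1-aligned)
3..4  blocks  (1B, 1-aligned)
4..8  crc  (4B, 4-aligned)
8..9  signature  (1B, 1-aligned)
9..10  -- padding (1B)
10..12  mtime  (2B, 2-aligned)
12..13  version  (1B, 1-aligned)
13..14  -- padding (1B)
14..16  inode  (2B, 2-aligned)
16..17  reserved  (1B, 1-aligned)
17..20  -- padding (3B)
20..72  attrs  (52B, 4-aligned)
sizeof = 72, alignof = 4
68 − 72 = -4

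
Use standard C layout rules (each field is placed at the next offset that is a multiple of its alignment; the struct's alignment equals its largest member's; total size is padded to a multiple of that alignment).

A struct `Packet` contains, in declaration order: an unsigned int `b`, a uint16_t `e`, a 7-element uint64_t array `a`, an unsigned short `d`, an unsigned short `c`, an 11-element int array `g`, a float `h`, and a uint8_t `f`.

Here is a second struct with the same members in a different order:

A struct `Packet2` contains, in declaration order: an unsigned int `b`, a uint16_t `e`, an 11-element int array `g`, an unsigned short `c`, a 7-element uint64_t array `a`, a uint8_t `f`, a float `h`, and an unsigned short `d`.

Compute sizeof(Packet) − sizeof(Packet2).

b at 0 (size 4, align 4) → ends 4
e at 4 (size 2, align 2) → ends 6
pad 2 to align 8 for a
a at 8 (size 56, align 8) → ends 64
d at 64 (size 2, align 2) → ends 66
c at 66 (size 2, align 2) → ends 68
g at 68 (size 44, align 4) → ends 112
h at 112 (size 4, align 4) → ends 116
f at 116 (size 1, align 1) → ends 117
tail pad 3 to reach multiple of 8
total 120 bytes, alignment 8
— Packet2 —
b at 0 (size 4, align 4) → ends 4
e at 4 (size 2, align 2) → ends 6
pad 2 to align 4 for g
g at 8 (size 44, align 4) → ends 52
c at 52 (size 2, align 2) → ends 54
pad 2 to align 8 for a
a at 56 (size 56, align 8) → ends 112
f at 112 (size 1, align 1) → ends 113
pad 3 to align 4 for h
h at 116 (size 4, align 4) → ends 120
d at 120 (size 2, align 2) → ends 122
tail pad 6 to reach multiple of 8
total 128 bytes, alignment 8
120 − 128 = -8

-8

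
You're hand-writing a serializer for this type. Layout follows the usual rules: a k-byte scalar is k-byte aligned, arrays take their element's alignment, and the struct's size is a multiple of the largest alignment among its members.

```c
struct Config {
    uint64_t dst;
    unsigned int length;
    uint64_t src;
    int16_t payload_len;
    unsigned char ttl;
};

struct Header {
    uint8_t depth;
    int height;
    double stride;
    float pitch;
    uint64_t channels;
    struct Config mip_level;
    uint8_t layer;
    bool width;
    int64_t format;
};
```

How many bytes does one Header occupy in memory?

80

Config: dst at 0 (size 8, align 8) → ends 8; length at 8 (size 4, align 4) → ends 12; pad 4 to align 8 for src; src at 16 (size 8, align 8) → ends 24; payload_len at 24 (size 2, align 2) → ends 26; ttl at 26 (size 1, align 1) → ends 27; tail pad 5 to reach multiple of 8; total 32 bytes, alignment 8
depth at 0 (size 1, align 1) → ends 1
pad 3 to align 4 for height
height at 4 (size 4, align 4) → ends 8
stride at 8 (size 8, align 8) → ends 16
pitch at 16 (size 4, align 4) → ends 20
pad 4 to align 8 for channels
channels at 24 (size 8, align 8) → ends 32
mip_level at 32 (size 32, align 8) → ends 64
layer at 64 (size 1, align 1) → ends 65
width at 65 (size 1, align 1) → ends 66
pad 6 to align 8 for format
format at 72 (size 8, align 8) → ends 80
total 80 bytes, alignment 8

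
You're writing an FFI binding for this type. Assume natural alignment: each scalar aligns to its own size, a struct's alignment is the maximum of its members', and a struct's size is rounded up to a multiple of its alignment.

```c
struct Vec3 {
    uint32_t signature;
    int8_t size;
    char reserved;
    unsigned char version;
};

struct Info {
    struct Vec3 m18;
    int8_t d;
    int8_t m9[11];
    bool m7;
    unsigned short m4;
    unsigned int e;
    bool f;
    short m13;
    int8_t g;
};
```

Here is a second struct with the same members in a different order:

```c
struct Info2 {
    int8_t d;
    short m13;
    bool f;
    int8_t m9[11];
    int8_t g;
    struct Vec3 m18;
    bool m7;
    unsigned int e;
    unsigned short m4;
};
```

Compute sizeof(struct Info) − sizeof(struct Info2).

-4

Vec3: signature at 0 (size 4, align 4) → ends 4; size at 4 (size 1, align 1) → ends 5; reserved at 5 (size 1, align 1) → ends 6; version at 6 (size 1, align 1) → ends 7; tail pad 1 to reach multiple of 4; total 8 bytes, alignment 4
m18 at 0 (size 8, align 4) → ends 8
d at 8 (size 1, align 1) → ends 9
m9 at 9 (size 11, align 1) → ends 20
m7 at 20 (size 1, align 1) → ends 21
pad 1 to align 2 for m4
m4 at 22 (size 2, align 2) → ends 24
e at 24 (size 4, align 4) → ends 28
f at 28 (size 1, align 1) → ends 29
pad 1 to align 2 for m13
m13 at 30 (size 2, align 2) → ends 32
g at 32 (size 1, align 1) → ends 33
tail pad 3 to reach multiple of 4
total 36 bytes, alignment 4
— Info2 —
d at 0 (size 1, align 1) → ends 1
pad 1 to align 2 for m13
m13 at 2 (size 2, align 2) → ends 4
f at 4 (size 1, align 1) → ends 5
m9 at 5 (size 11, align 1) → ends 16
g at 16 (size 1, align 1) → ends 17
pad 3 to align 4 for m18
m18 at 20 (size 8, align 4) → ends 28
m7 at 28 (size 1, align 1) → ends 29
pad 3 to align 4 for e
e at 32 (size 4, align 4) → ends 36
m4 at 36 (size 2, align 2) → ends 38
tail pad 2 to reach multiple of 4
total 40 bytes, alignment 4
36 − 40 = -4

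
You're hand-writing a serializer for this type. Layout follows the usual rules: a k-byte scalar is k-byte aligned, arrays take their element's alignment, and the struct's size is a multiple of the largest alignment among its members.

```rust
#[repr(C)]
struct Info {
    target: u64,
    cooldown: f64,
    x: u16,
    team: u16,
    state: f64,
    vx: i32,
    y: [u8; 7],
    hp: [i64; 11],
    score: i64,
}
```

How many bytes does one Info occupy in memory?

target at 0 (size 8, align 8) → ends 8
cooldown at 8 (size 8, align 8) → ends 16
x at 16 (size 2, align 2) → ends 18
team at 18 (size 2, align 2) → ends 20
pad 4 to align 8 for state
state at 24 (size 8, align 8) → ends 32
vx at 32 (size 4, align 4) → ends 36
y at 36 (size 7, align 1) → ends 43
pad 5 to align 8 for hp
hp at 48 (size 88, align 8) → ends 136
score at 136 (size 8, align 8) → ends 144
total 144 bytes, alignment 8

144 bytes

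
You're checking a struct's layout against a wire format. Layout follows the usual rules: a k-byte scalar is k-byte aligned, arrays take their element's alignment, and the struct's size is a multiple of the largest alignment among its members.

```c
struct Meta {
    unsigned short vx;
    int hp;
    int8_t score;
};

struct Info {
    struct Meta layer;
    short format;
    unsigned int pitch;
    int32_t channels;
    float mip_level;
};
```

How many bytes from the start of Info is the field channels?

20

Meta: 0..2  vx  (2B, 2-aligned); 2..4  -- padding (2B); 4..8  hp  (4B, 4-aligned); 8..9  score  (1B, 1-aligned); 9..12  -- tail padding (3B); sizeof = 12, alignof = 4
0..12  layer  (12B, 4-aligned)
12..14  format  (2B, 2-aligned)
14..16  -- padding (2B)
16..20  pitch  (4B, 4-aligned)
20..24  channels  (4B, 4-aligned)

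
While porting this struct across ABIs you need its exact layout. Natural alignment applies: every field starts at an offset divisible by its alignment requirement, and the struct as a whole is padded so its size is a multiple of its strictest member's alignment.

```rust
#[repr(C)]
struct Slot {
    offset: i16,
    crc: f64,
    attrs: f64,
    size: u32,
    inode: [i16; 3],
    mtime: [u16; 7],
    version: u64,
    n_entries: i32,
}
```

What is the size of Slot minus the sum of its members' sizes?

10

@0: offset [2B, align 2] → 2
+6 pad (align 8)
@8: crc [8B, align 8] → 16
@16: attrs [8B, align 8] → 24
@24: size [4B, align 4] → 28
@28: inode [6B, align 2] → 34
@34: mtime [14B, align 2] → 48
@48: version [8B, align 8] → 56
@56: n_entries [4B, align 4] → 60
+4 tail pad (align 8)
size 64, align 8
data bytes 54, size 64 → padding 10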